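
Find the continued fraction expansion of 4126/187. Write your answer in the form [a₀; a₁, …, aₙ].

[22; 15, 1, 1, 2, 2]

⌊4126/187⌋ = 22, remainder 12
⌊187/12⌋ = 15, remainder 7
⌊12/7⌋ = 1, remainder 5
⌊7/5⌋ = 1, remainder 2
⌊5/2⌋ = 2, remainder 1
⌊2/1⌋ = 2, remainder 0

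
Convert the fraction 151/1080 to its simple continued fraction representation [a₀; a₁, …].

[0; 7, 6, 1, 1, 3, 3]

⌊151/1080⌋ = 0, remainder 151
⌊1080/151⌋ = 7, remainder 23
⌊151/23⌋ = 6, remainder 13
⌊23/13⌋ = 1, remainder 10
⌊13/10⌋ = 1, remainder 3
⌊10/3⌋ = 3, remainder 1
⌊3/1⌋ = 3, remainder 0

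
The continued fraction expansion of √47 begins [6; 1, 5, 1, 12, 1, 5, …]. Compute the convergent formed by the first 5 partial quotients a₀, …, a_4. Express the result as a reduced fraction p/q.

Work from the innermost term outward:
Start with 12.
1 + 1/(12/1) = 1 + 1/12 = 13/12
5 + 1/(13/12) = 5 + 12/13 = 77/13
1 + 1/(77/13) = 1 + 13/77 = 90/77
6 + 1/(90/77) = 6 + 77/90 = 617/90

617/90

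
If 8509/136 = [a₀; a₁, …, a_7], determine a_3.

3

Run the Euclidean algorithm, recording each quotient:
8509 = 62·136 + 77, so a_0 = 62
136 = 1·77 + 59, so a_1 = 1
77 = 1·59 + 18, so a_2 = 1
59 = 3·18 + 5, so a_3 = 3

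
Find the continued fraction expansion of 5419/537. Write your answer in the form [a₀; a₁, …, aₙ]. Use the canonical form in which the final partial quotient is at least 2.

Apply division with remainder until the remainder is 0:
5419 ÷ 537 → quotient 10, remainder 49
537 ÷ 49 → quotient 10, remainder 47
49 ÷ 47 → quotient 1, remainder 2
47 ÷ 2 → quotient 23, remainder 1
2 ÷ 1 → quotient 2, remainder 0

[10; 10, 1, 23, 2]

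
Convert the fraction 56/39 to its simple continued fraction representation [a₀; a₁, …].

[1; 2, 3, 2, 2]

56 = 1·39 + 17, so a_0 = 1
39 = 2·17 + 5, so a_1 = 2
17 = 3·5 + 2, so a_2 = 3
5 = 2·2 + 1, so a_3 = 2
2 = 2·1 + 0, so a_4 = 2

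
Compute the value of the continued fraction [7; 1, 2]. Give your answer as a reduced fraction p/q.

Collapse the nested fraction from the inside out:
Start with 2.
1 + 1/(2/1) = 1 + 1/2 = 3/2
7 + 1/(3/2) = 7 + 2/3 = 23/3

23/3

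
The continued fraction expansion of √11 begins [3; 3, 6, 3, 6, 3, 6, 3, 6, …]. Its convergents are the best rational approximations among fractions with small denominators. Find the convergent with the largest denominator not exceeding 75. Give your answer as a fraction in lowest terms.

a_0 = 3: 3/1  (≤ bound)
a_1 = 3: 10/3  (≤ bound)
a_2 = 6: 63/19  (≤ bound)
a_3 = 3: 199/60  (≤ bound)
a_4 = 6: 1257/379  (> 75, stop)

199/60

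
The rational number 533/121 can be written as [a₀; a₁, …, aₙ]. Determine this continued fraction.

533 ÷ 121 → quotient 4, remainder 49
121 ÷ 49 → quotient 2, remainder 23
49 ÷ 23 → quotient 2, remainder 3
23 ÷ 3 → quotient 7, remainder 2
3 ÷ 2 → quotient 1, remainder 1
2 ÷ 1 → quotient 2, remainder 0

[4; 2, 2, 7, 1, 2]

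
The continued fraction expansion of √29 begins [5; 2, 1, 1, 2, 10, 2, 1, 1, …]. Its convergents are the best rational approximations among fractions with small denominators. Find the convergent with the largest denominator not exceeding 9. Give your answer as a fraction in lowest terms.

List convergents until the denominator exceeds the bound:
a_0 = 5: 5/1  (≤ bound)
a_1 = 2: 11/2  (≤ bound)
a_2 = 1: 16/3  (≤ bound)
a_3 = 1: 27/5  (≤ bound)
a_4 = 2: 70/13  (> 9, stop)

27/5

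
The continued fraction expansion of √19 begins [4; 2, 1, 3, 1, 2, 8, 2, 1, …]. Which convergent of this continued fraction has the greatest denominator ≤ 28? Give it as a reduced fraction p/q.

61/14

List convergents until the denominator exceeds the bound:
a_0 = 4: 4/1  (≤ bound)
a_1 = 2: 9/2  (≤ bound)
a_2 = 1: 13/3  (≤ bound)
a_3 = 3: 48/11  (≤ bound)
a_4 = 1: 61/14  (≤ bound)
a_5 = 2: 170/39  (> 28, stop)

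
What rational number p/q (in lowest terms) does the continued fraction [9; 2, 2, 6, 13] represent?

Start with 13.
6 + 1/(13/1) = 6 + 1/13 = 79/13
2 + 1/(79/13) = 2 + 13/79 = 171/79
2 + 1/(171/79) = 2 + 79/171 = 421/171
9 + 1/(421/171) = 9 + 171/421 = 3960/421

3960/421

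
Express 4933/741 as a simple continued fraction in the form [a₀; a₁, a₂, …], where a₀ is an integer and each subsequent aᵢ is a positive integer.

4933 ÷ 741 → quotient 6, remainder 487
741 ÷ 487 → quotient 1, remainder 254
487 ÷ 254 → quotient 1, remainder 233
254 ÷ 233 → quotient 1, remainder 21
233 ÷ 21 → quotient 11, remainder 2
21 ÷ 2 → quotient 10, remainder 1
2 ÷ 1 → quotient 2, remainder 0

[6; 1, 1, 1, 11, 10, 2]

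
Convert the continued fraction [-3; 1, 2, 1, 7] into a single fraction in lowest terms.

-70/31

Start with 7.
1 + 1/(7/1) = 1 + 1/7 = 8/7
2 + 1/(8/7) = 2 + 7/8 = 23/8
1 + 1/(23/8) = 1 + 8/23 = 31/23
-3 + 1/(31/23) = -3 + 23/31 = -70/31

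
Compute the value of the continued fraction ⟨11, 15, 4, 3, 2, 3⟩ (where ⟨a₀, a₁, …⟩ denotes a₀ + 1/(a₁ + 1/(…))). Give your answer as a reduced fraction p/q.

Start with 3.
2 + 1/(3/1) = 2 + 1/3 = 7/3
3 + 1/(7/3) = 3 + 3/7 = 24/7
4 + 1/(24/7) = 4 + 7/24 = 103/24
15 + 1/(103/24) = 15 + 24/103 = 1569/103
11 + 1/(1569/103) = 11 + 103/1569 = 17362/1569

17362/1569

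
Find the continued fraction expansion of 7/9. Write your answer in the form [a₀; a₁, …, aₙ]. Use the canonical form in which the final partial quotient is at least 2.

7 ÷ 9 → quotient 0, remainder 7
9 ÷ 7 → quotient 1, remainder 2
7 ÷ 2 → quotient 3, remainder 1
2 ÷ 1 → quotient 2, remainder 0

[0; 1, 3, 2]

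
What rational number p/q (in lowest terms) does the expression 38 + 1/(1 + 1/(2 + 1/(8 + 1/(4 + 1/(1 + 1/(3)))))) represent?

Start with 3.
1 + 1/(3/1) = 1 + 1/3 = 4/3
4 + 1/(4/3) = 4 + 3/4 = 19/4
8 + 1/(19/4) = 8 + 4/19 = 156/19
2 + 1/(156/19) = 2 + 19/156 = 331/156
1 + 1/(331/156) = 1 + 156/331 = 487/331
38 + 1/(487/331) = 38 + 331/487 = 18837/487

18837/487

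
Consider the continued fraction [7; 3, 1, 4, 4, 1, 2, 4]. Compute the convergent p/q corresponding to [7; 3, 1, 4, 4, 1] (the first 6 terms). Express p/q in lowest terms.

719/99

Compute successive convergents:
a_0 = 7: 7/1
a_1 = 3: 22/3
a_2 = 1: 29/4
a_3 = 4: 138/19
a_4 = 4: 581/80
a_5 = 1: 719/99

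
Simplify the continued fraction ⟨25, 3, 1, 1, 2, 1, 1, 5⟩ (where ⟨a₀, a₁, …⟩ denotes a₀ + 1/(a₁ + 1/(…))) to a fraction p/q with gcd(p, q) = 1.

Start with 5.
1 + 1/(5/1) = 1 + 1/5 = 6/5
1 + 1/(6/5) = 1 + 5/6 = 11/6
2 + 1/(11/6) = 2 + 6/11 = 28/11
1 + 1/(28/11) = 1 + 11/28 = 39/28
1 + 1/(39/28) = 1 + 28/39 = 67/39
3 + 1/(67/39) = 3 + 39/67 = 240/67
25 + 1/(240/67) = 25 + 67/240 = 6067/240

6067/240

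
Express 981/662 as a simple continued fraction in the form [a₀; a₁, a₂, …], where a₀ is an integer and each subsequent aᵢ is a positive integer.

⌊981/662⌋ = 1, remainder 319
⌊662/319⌋ = 2, remainder 24
⌊319/24⌋ = 13, remainder 7
⌊24/7⌋ = 3, remainder 3
⌊7/3⌋ = 2, remainder 1
⌊3/1⌋ = 3, remainder 0

[1; 2, 13, 3, 2, 3]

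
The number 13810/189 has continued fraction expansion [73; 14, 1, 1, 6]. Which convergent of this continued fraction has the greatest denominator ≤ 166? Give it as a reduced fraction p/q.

a_0 = 73: 73/1  (≤ bound)
a_1 = 14: 1023/14  (≤ bound)
a_2 = 1: 1096/15  (≤ bound)
a_3 = 1: 2119/29  (≤ bound)
a_4 = 6: 13810/189  (> 166, stop)

2119/29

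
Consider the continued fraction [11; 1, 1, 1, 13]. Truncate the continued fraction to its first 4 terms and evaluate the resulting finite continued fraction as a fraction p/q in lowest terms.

Start with 1.
1 + 1/(1/1) = 1 + 1/1 = 2/1
1 + 1/(2/1) = 1 + 1/2 = 3/2
11 + 1/(3/2) = 11 + 2/3 = 35/3

35/3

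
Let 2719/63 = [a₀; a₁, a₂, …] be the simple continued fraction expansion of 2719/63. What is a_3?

⌊2719/63⌋ = 43, remainder 10
⌊63/10⌋ = 6, remainder 3
⌊10/3⌋ = 3, remainder 1
⌊3/1⌋ = 3, remainder 0

3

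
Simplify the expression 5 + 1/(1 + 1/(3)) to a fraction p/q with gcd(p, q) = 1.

Work from the innermost term outward:
Start with 3.
1 + 1/(3/1) = 1 + 1/3 = 4/3
5 + 1/(4/3) = 5 + 3/4 = 23/4

23/4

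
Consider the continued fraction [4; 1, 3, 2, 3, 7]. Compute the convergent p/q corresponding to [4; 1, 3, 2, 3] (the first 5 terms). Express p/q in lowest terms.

Start with 3.
2 + 1/(3/1) = 2 + 1/3 = 7/3
3 + 1/(7/3) = 3 + 3/7 = 24/7
1 + 1/(24/7) = 1 + 7/24 = 31/24
4 + 1/(31/24) = 4 + 24/31 = 148/31

148/31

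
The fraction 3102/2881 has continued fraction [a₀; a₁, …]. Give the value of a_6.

2

3102 = 1·2881 + 221, so a_0 = 1
2881 = 13·221 + 8, so a_1 = 13
221 = 27·8 + 5, so a_2 = 27
8 = 1·5 + 3, so a_3 = 1
5 = 1·3 + 2, so a_4 = 1
3 = 1·2 + 1, so a_5 = 1
2 = 2·1 + 0, so a_6 = 2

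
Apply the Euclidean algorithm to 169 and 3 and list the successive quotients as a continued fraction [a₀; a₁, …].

[56; 3]

Repeatedly divide and take the remainder:
⌊169/3⌋ = 56, remainder 1
⌊3/1⌋ = 3, remainder 0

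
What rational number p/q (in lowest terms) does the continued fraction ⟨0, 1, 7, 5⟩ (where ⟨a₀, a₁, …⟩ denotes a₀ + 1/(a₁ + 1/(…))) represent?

36/41

Start with 5.
7 + 1/(5/1) = 7 + 1/5 = 36/5
1 + 1/(36/5) = 1 + 5/36 = 41/36
0 + 1/(41/36) = 0 + 36/41 = 36/41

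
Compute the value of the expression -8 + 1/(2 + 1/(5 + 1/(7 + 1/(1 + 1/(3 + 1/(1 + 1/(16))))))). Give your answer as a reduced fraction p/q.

Start with 16.
1 + 1/(16/1) = 1 + 1/16 = 17/16
3 + 1/(17/16) = 3 + 16/17 = 67/17
1 + 1/(67/17) = 1 + 17/67 = 84/67
7 + 1/(84/67) = 7 + 67/84 = 655/84
5 + 1/(655/84) = 5 + 84/655 = 3359/655
2 + 1/(3359/655) = 2 + 655/3359 = 7373/3359
-8 + 1/(7373/3359) = -8 + 3359/7373 = -55625/7373

-55625/7373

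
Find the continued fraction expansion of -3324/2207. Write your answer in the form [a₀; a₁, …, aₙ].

⌊-3324/2207⌋ = -2, remainder 1090
⌊2207/1090⌋ = 2, remainder 27
⌊1090/27⌋ = 40, remainder 10
⌊27/10⌋ = 2, remainder 7
⌊10/7⌋ = 1, remainder 3
⌊7/3⌋ = 2, remainder 1
⌊3/1⌋ = 3, remainder 0

[-2; 2, 40, 2, 1, 2, 3]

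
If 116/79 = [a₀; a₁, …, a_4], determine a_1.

2

116 ÷ 79 → quotient 1, remainder 37
79 ÷ 37 → quotient 2, remainder 5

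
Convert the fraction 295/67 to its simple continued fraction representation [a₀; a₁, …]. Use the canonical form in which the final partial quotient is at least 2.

[4; 2, 2, 13]

⌊295/67⌋ = 4, remainder 27
⌊67/27⌋ = 2, remainder 13
⌊27/13⌋ = 2, remainder 1
⌊13/1⌋ = 13, remainder 0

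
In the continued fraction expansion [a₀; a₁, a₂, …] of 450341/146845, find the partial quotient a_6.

5

Run the Euclidean algorithm, recording each quotient:
450341 ÷ 146845 → quotient 3, remainder 9806
146845 ÷ 9806 → quotient 14, remainder 9561
9806 ÷ 9561 → quotient 1, remainder 245
9561 ÷ 245 → quotient 39, remainder 6
245 ÷ 6 → quotient 40, remainder 5
6 ÷ 5 → quotient 1, remainder 1
5 ÷ 1 → quotient 5, remainder 0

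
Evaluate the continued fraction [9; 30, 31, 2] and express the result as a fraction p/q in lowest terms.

17091/1892

Use the convergent recurrence hₖ = aₖ·hₖ₋₁ + hₖ₋₂ (and likewise for the denominators kₖ):
a_0 = 9: 9/1
a_1 = 30: 271/30
a_2 = 31: 8410/931
a_3 = 2: 17091/1892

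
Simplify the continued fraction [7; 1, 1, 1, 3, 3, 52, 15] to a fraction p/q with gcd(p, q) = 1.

Compute successive convergents:
a_0 = 7: 7/1
a_1 = 1: 8/1
a_2 = 1: 15/2
a_3 = 1: 23/3
a_4 = 3: 84/11
a_5 = 3: 275/36
a_6 = 52: 14384/1883
a_7 = 15: 216035/28281

216035/28281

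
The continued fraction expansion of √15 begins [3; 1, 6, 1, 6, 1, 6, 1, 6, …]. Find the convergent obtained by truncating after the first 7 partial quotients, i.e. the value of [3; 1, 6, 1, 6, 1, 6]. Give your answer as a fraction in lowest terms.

a_0 = 3: 3/1
a_1 = 1: 4/1
a_2 = 6: 27/7
a_3 = 1: 31/8
a_4 = 6: 213/55
a_5 = 1: 244/63
a_6 = 6: 1677/433

1677/433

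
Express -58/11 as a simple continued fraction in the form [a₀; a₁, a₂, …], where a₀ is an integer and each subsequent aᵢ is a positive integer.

[-6; 1, 2, 1, 2]

⌊-58/11⌋ = -6, remainder 8
⌊11/8⌋ = 1, remainder 3
⌊8/3⌋ = 2, remainder 2
⌊3/2⌋ = 1, remainder 1
⌊2/1⌋ = 2, remainder 0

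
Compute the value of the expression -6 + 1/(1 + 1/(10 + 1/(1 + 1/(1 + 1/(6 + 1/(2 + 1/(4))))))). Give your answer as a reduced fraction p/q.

Start with 4.
2 + 1/(4/1) = 2 + 1/4 = 9/4
6 + 1/(9/4) = 6 + 4/9 = 58/9
1 + 1/(58/9) = 1 + 9/58 = 67/58
1 + 1/(67/58) = 1 + 58/67 = 125/67
10 + 1/(125/67) = 10 + 67/125 = 1317/125
1 + 1/(1317/125) = 1 + 125/1317 = 1442/1317
-6 + 1/(1442/1317) = -6 + 1317/1442 = -7335/1442

-7335/1442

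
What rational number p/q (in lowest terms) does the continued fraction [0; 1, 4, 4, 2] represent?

38/47

Start with 2.
4 + 1/(2/1) = 4 + 1/2 = 9/2
4 + 1/(9/2) = 4 + 2/9 = 38/9
1 + 1/(38/9) = 1 + 9/38 = 47/38
0 + 1/(47/38) = 0 + 38/47 = 38/47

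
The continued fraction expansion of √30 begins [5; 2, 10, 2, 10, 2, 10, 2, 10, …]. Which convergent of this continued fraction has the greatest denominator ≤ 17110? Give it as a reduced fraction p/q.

a_0 = 5: 5/1  (≤ bound)
a_1 = 2: 11/2  (≤ bound)
a_2 = 10: 115/21  (≤ bound)
a_3 = 2: 241/44  (≤ bound)
a_4 = 10: 2525/461  (≤ bound)
a_5 = 2: 5291/966  (≤ bound)
a_6 = 10: 55435/10121  (≤ bound)
a_7 = 2: 116161/21208  (> 17110, stop)

55435/10121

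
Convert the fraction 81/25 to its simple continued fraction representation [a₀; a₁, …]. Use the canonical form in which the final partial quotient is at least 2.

⌊81/25⌋ = 3, remainder 6
⌊25/6⌋ = 4, remainder 1
⌊6/1⌋ = 6, remainder 0

[3; 4, 6]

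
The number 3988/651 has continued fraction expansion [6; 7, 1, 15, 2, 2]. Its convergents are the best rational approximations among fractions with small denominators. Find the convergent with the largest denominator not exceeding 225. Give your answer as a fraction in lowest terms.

a_0 = 6: 6/1  (≤ bound)
a_1 = 7: 43/7  (≤ bound)
a_2 = 1: 49/8  (≤ bound)
a_3 = 15: 778/127  (≤ bound)
a_4 = 2: 1605/262  (> 225, stop)

778/127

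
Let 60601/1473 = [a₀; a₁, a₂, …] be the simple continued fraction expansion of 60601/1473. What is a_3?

Run the Euclidean algorithm, recording each quotient:
⌊60601/1473⌋ = 41, remainder 208
⌊1473/208⌋ = 7, remainder 17
⌊208/17⌋ = 12, remainder 4
⌊17/4⌋ = 4, remainder 1

4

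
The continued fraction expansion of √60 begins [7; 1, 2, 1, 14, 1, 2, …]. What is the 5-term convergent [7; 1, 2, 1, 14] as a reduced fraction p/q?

Compute successive convergents:
a_0 = 7: 7/1
a_1 = 1: 8/1
a_2 = 2: 23/3
a_3 = 1: 31/4
a_4 = 14: 457/59

457/59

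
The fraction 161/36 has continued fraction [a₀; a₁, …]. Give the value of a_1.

2

Run the Euclidean algorithm, recording each quotient:
161 ÷ 36 → quotient 4, remainder 17
36 ÷ 17 → quotient 2, remainder 2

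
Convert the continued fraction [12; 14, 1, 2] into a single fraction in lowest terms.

531/44

Compute successive convergents:
a_0 = 12: 12/1
a_1 = 14: 169/14
a_2 = 1: 181/15
a_3 = 2: 531/44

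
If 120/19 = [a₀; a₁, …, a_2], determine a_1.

120 ÷ 19 → quotient 6, remainder 6
19 ÷ 6 → quotient 3, remainder 1

3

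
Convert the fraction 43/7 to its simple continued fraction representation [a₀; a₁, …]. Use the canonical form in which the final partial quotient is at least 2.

[6; 7]

⌊43/7⌋ = 6, remainder 1
⌊7/1⌋ = 7, remainder 0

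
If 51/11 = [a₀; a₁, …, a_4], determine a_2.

51 ÷ 11 → quotient 4, remainder 7
11 ÷ 7 → quotient 1, remainder 4
7 ÷ 4 → quotient 1, remainder 3

1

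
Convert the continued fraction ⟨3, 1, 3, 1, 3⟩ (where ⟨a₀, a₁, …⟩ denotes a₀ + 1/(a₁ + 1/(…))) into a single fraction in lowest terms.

72/19

a_0 = 3: 3/1
a_1 = 1: 4/1
a_2 = 3: 15/4
a_3 = 1: 19/5
a_4 = 3: 72/19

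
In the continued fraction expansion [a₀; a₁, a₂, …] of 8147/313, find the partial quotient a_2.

1

8147 ÷ 313 → quotient 26, remainder 9
313 ÷ 9 → quotient 34, remainder 7
9 ÷ 7 → quotient 1, remainder 2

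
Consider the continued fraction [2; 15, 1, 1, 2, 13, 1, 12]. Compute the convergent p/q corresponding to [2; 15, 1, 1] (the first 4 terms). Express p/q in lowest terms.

Use the convergent recurrence hₖ = aₖ·hₖ₋₁ + hₖ₋₂ (and likewise for the denominators kₖ):
a_0 = 2: 2/1
a_1 = 15: 31/15
a_2 = 1: 33/16
a_3 = 1: 64/31

64/31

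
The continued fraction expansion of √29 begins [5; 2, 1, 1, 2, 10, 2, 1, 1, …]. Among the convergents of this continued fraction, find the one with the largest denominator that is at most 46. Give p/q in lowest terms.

a_0 = 5: 5/1  (≤ bound)
a_1 = 2: 11/2  (≤ bound)
a_2 = 1: 16/3  (≤ bound)
a_3 = 1: 27/5  (≤ bound)
a_4 = 2: 70/13  (≤ bound)
a_5 = 10: 727/135  (> 46, stop)

70/13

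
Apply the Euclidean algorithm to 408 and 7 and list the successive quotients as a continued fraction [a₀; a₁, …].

[58; 3, 2]

408 = 58·7 + 2, so a_0 = 58
7 = 3·2 + 1, so a_1 = 3
2 = 2·1 + 0, so a_2 = 2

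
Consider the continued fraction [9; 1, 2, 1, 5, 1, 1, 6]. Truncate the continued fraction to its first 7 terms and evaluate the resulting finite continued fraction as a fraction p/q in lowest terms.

487/50

Start with 1.
1 + 1/(1/1) = 1 + 1/1 = 2/1
5 + 1/(2/1) = 5 + 1/2 = 11/2
1 + 1/(11/2) = 1 + 2/11 = 13/11
2 + 1/(13/11) = 2 + 11/13 = 37/13
1 + 1/(37/13) = 1 + 13/37 = 50/37
9 + 1/(50/37) = 9 + 37/50 = 487/50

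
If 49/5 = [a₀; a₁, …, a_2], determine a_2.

49 = 9·5 + 4, so a_0 = 9
5 = 1·4 + 1, so a_1 = 1
4 = 4·1 + 0, so a_2 = 4

4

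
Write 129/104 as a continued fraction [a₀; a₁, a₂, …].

129 = 1·104 + 25, so a_0 = 1
104 = 4·25 + 4, so a_1 = 4
25 = 6·4 + 1, so a_2 = 6
4 = 4·1 + 0, so a_3 = 4

[1; 4, 6, 4]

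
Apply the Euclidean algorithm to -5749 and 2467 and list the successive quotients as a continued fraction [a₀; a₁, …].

-5749 ÷ 2467 → quotient -3, remainder 1652
2467 ÷ 1652 → quotient 1, remainder 815
1652 ÷ 815 → quotient 2, remainder 22
815 ÷ 22 → quotient 37, remainder 1
22 ÷ 1 → quotient 22, remainder 0

[-3; 1, 2, 37, 22]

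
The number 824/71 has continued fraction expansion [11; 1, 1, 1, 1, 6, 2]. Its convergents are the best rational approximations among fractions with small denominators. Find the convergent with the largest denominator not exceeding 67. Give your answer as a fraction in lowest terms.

List convergents until the denominator exceeds the bound:
a_0 = 11: 11/1  (≤ bound)
a_1 = 1: 12/1  (≤ bound)
a_2 = 1: 23/2  (≤ bound)
a_3 = 1: 35/3  (≤ bound)
a_4 = 1: 58/5  (≤ bound)
a_5 = 6: 383/33  (≤ bound)
a_6 = 2: 824/71  (> 67, stop)

383/33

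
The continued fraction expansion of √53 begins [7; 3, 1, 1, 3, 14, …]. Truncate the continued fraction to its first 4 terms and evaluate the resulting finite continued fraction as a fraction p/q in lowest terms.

Start with 1.
1 + 1/(1/1) = 1 + 1/1 = 2/1
3 + 1/(2/1) = 3 + 1/2 = 7/2
7 + 1/(7/2) = 7 + 2/7 = 51/7

51/7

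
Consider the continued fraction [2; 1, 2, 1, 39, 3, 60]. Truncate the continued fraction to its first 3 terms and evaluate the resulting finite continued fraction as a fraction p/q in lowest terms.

a_0 = 2: 2/1
a_1 = 1: 3/1
a_2 = 2: 8/3

8/3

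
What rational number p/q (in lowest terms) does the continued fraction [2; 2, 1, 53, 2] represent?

759/325

Start with 2.
53 + 1/(2/1) = 53 + 1/2 = 107/2
1 + 1/(107/2) = 1 + 2/107 = 109/107
2 + 1/(109/107) = 2 + 107/109 = 325/109
2 + 1/(325/109) = 2 + 109/325 = 759/325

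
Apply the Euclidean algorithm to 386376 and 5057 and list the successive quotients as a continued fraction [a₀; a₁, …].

⌊386376/5057⌋ = 76, remainder 2044
⌊5057/2044⌋ = 2, remainder 969
⌊2044/969⌋ = 2, remainder 106
⌊969/106⌋ = 9, remainder 15
⌊106/15⌋ = 7, remainder 1
⌊15/1⌋ = 15, remainder 0

[76; 2, 2, 9, 7, 15]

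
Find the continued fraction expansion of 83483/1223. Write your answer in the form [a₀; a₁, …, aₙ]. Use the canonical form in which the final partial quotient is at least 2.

[68; 3, 1, 5, 53]

⌊83483/1223⌋ = 68, remainder 319
⌊1223/319⌋ = 3, remainder 266
⌊319/266⌋ = 1, remainder 53
⌊266/53⌋ = 5, remainder 1
⌊53/1⌋ = 53, remainder 0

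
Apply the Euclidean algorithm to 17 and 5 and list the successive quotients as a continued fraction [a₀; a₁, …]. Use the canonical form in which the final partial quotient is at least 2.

[3; 2, 2]

17 = 3·5 + 2, so a_0 = 3
5 = 2·2 + 1, so a_1 = 2
2 = 2·1 + 0, so a_2 = 2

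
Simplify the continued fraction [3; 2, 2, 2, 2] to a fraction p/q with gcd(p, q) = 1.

99/29

Starting at the tail and folding back:
Start with 2.
2 + 1/(2/1) = 2 + 1/2 = 5/2
2 + 1/(5/2) = 2 + 2/5 = 12/5
2 + 1/(12/5) = 2 + 5/12 = 29/12
3 + 1/(29/12) = 3 + 12/29 = 99/29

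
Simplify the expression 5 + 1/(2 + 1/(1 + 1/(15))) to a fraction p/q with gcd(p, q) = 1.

a_0 = 5: 5/1
a_1 = 2: 11/2
a_2 = 1: 16/3
a_3 = 15: 251/47

251/47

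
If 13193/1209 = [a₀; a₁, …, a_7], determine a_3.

2

13193 = 10·1209 + 1103, so a_0 = 10
1209 = 1·1103 + 106, so a_1 = 1
1103 = 10·106 + 43, so a_2 = 10
106 = 2·43 + 20, so a_3 = 2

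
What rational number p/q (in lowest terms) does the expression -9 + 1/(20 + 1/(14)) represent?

Collapse the nested fraction from the inside out:
Start with 14.
20 + 1/(14/1) = 20 + 1/14 = 281/14
-9 + 1/(281/14) = -9 + 14/281 = -2515/281

-2515/281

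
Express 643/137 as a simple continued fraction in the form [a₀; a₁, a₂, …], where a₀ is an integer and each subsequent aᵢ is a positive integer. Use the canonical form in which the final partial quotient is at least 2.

[4; 1, 2, 3, 1, 4, 2]

⌊643/137⌋ = 4, remainder 95
⌊137/95⌋ = 1, remainder 42
⌊95/42⌋ = 2, remainder 11
⌊42/11⌋ = 3, remainder 9
⌊11/9⌋ = 1, remainder 2
⌊9/2⌋ = 4, remainder 1
⌊2/1⌋ = 2, remainder 0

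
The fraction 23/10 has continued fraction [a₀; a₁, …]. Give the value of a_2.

Apply division with remainder until the remainder is 0:
⌊23/10⌋ = 2, remainder 3
⌊10/3⌋ = 3, remainder 1
⌊3/1⌋ = 3, remainder 0

3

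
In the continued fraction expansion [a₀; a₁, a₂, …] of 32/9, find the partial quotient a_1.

1

⌊32/9⌋ = 3, remainder 5
⌊9/5⌋ = 1, remainder 4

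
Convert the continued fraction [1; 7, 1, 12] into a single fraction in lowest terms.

116/103

Start with 12.
1 + 1/(12/1) = 1 + 1/12 = 13/12
7 + 1/(13/12) = 7 + 12/13 = 103/13
1 + 1/(103/13) = 1 + 13/103 = 116/103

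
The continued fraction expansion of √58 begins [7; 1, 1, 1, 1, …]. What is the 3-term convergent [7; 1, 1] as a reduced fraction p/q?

Collapse the nested fraction from the inside out:
Start with 1.
1 + 1/(1/1) = 1 + 1/1 = 2/1
7 + 1/(2/1) = 7 + 1/2 = 15/2

15/2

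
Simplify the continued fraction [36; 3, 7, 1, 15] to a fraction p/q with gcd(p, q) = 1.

14419/397

Start with 15.
1 + 1/(15/1) = 1 + 1/15 = 16/15
7 + 1/(16/15) = 7 + 15/16 = 127/16
3 + 1/(127/16) = 3 + 16/127 = 397/127
36 + 1/(397/127) = 36 + 127/397 = 14419/397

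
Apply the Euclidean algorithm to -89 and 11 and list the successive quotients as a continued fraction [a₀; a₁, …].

⌊-89/11⌋ = -9, remainder 10
⌊11/10⌋ = 1, remainder 1
⌊10/1⌋ = 10, remainder 0

[-9; 1, 10]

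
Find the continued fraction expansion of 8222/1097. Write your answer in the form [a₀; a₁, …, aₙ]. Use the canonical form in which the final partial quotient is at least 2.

Apply division with remainder until the remainder is 0:
8222 ÷ 1097 → quotient 7, remainder 543
1097 ÷ 543 → quotient 2, remainder 11
543 ÷ 11 → quotient 49, remainder 4
11 ÷ 4 → quotient 2, remainder 3
4 ÷ 3 → quotient 1, remainder 1
3 ÷ 1 → quotient 3, remainder 0

[7; 2, 49, 2, 1, 3]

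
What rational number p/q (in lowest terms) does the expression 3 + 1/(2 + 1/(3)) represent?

Use the convergent recurrence hₖ = aₖ·hₖ₋₁ + hₖ₋₂ (and likewise for the denominators kₖ):
a_0 = 3: 3/1
a_1 = 2: 7/2
a_2 = 3: 24/7

24/7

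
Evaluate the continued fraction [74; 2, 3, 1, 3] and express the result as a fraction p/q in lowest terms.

Starting at the tail and folding back:
Start with 3.
1 + 1/(3/1) = 1 + 1/3 = 4/3
3 + 1/(4/3) = 3 + 3/4 = 15/4
2 + 1/(15/4) = 2 + 4/15 = 34/15
74 + 1/(34/15) = 74 + 15/34 = 2531/34

2531/34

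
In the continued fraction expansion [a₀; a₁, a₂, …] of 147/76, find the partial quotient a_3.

5

Run the Euclidean algorithm, recording each quotient:
147 ÷ 76 → quotient 1, remainder 71
76 ÷ 71 → quotient 1, remainder 5
71 ÷ 5 → quotient 14, remainder 1
5 ÷ 1 → quotient 5, remainder 0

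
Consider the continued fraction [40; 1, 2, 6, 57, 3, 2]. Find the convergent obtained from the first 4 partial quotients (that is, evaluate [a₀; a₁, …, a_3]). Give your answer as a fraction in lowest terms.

773/19

Start with 6.
2 + 1/(6/1) = 2 + 1/6 = 13/6
1 + 1/(13/6) = 1 + 6/13 = 19/13
40 + 1/(19/13) = 40 + 13/19 = 773/19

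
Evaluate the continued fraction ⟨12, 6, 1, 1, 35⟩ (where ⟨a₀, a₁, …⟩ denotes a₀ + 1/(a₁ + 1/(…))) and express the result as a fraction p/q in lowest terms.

Start with 35.
1 + 1/(35/1) = 1 + 1/35 = 36/35
1 + 1/(36/35) = 1 + 35/36 = 71/36
6 + 1/(71/36) = 6 + 36/71 = 462/71
12 + 1/(462/71) = 12 + 71/462 = 5615/462

5615/462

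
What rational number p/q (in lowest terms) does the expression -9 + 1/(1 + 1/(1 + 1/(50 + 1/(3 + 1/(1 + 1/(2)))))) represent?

-9489/1117

a_0 = -9: -9/1
a_1 = 1: -8/1
a_2 = 1: -17/2
a_3 = 50: -858/101
a_4 = 3: -2591/305
a_5 = 1: -3449/406
a_6 = 2: -9489/1117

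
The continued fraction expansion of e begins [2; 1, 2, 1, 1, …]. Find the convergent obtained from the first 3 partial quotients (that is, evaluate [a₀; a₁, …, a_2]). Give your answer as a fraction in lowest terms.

Build up convergents one term at a time:
a_0 = 2: 2/1
a_1 = 1: 3/1
a_2 = 2: 8/3

8/3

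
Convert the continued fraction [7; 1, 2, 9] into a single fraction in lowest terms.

215/28

Start with 9.
2 + 1/(9/1) = 2 + 1/9 = 19/9
1 + 1/(19/9) = 1 + 9/19 = 28/19
7 + 1/(28/19) = 7 + 19/28 = 215/28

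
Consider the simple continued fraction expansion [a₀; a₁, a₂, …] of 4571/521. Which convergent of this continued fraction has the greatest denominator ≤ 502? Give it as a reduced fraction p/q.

a_0 = 8: 8/1  (≤ bound)
a_1 = 1: 9/1  (≤ bound)
a_2 = 3: 35/4  (≤ bound)
a_3 = 2: 79/9  (≤ bound)
a_4 = 2: 193/22  (≤ bound)
a_5 = 2: 465/53  (≤ bound)
a_6 = 4: 2053/234  (≤ bound)
a_7 = 2: 4571/521  (> 502, stop)

2053/234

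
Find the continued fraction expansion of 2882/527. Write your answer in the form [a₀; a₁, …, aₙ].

⌊2882/527⌋ = 5, remainder 247
⌊527/247⌋ = 2, remainder 33
⌊247/33⌋ = 7, remainder 16
⌊33/16⌋ = 2, remainder 1
⌊16/1⌋ = 16, remainder 0

[5; 2, 7, 2, 16]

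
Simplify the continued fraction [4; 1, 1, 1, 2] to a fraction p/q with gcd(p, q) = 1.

Start with 2.
1 + 1/(2/1) = 1 + 1/2 = 3/2
1 + 1/(3/2) = 1 + 2/3 = 5/3
1 + 1/(5/3) = 1 + 3/5 = 8/5
4 + 1/(8/5) = 4 + 5/8 = 37/8

37/8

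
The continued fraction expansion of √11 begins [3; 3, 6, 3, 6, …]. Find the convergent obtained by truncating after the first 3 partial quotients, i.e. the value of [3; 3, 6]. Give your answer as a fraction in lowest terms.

63/19

Start with 6.
3 + 1/(6/1) = 3 + 1/6 = 19/6
3 + 1/(19/6) = 3 + 6/19 = 63/19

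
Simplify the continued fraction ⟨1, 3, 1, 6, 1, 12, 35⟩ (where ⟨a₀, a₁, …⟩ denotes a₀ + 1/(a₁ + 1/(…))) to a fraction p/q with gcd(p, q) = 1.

a_0 = 1: 1/1
a_1 = 3: 4/3
a_2 = 1: 5/4
a_3 = 6: 34/27
a_4 = 1: 39/31
a_5 = 12: 502/399
a_6 = 35: 17609/13996

17609/13996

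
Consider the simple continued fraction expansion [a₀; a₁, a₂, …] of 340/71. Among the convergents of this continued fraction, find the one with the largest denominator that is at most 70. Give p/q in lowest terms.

List convergents until the denominator exceeds the bound:
a_0 = 4: 4/1  (≤ bound)
a_1 = 1: 5/1  (≤ bound)
a_2 = 3: 19/4  (≤ bound)
a_3 = 1: 24/5  (≤ bound)
a_4 = 2: 67/14  (≤ bound)
a_5 = 1: 91/19  (≤ bound)
a_6 = 3: 340/71  (> 70, stop)

91/19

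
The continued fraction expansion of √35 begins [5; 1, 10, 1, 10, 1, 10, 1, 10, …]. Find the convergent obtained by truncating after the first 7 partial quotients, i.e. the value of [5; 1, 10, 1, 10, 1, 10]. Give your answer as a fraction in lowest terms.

Use the convergent recurrence hₖ = aₖ·hₖ₋₁ + hₖ₋₂ (and likewise for the denominators kₖ):
a_0 = 5: 5/1
a_1 = 1: 6/1
a_2 = 10: 65/11
a_3 = 1: 71/12
a_4 = 10: 775/131
a_5 = 1: 846/143
a_6 = 10: 9235/1561

9235/1561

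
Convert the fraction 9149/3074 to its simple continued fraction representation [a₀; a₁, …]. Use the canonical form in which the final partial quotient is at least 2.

[2; 1, 41, 9, 8]

⌊9149/3074⌋ = 2, remainder 3001
⌊3074/3001⌋ = 1, remainder 73
⌊3001/73⌋ = 41, remainder 8
⌊73/8⌋ = 9, remainder 1
⌊8/1⌋ = 8, remainder 0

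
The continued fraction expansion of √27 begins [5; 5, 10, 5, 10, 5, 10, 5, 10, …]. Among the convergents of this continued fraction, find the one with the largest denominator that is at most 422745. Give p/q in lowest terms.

716035/137801

List convergents until the denominator exceeds the bound:
a_0 = 5: 5/1  (≤ bound)
a_1 = 5: 26/5  (≤ bound)
a_2 = 10: 265/51  (≤ bound)
a_3 = 5: 1351/260  (≤ bound)
a_4 = 10: 13775/2651  (≤ bound)
a_5 = 5: 70226/13515  (≤ bound)
a_6 = 10: 716035/137801  (≤ bound)
a_7 = 5: 3650401/702520  (> 422745, stop)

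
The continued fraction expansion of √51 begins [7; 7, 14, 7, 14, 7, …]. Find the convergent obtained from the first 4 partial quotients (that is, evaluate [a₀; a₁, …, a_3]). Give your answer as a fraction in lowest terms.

Start with 7.
14 + 1/(7/1) = 14 + 1/7 = 99/7
7 + 1/(99/7) = 7 + 7/99 = 700/99
7 + 1/(700/99) = 7 + 99/700 = 4999/700

4999/700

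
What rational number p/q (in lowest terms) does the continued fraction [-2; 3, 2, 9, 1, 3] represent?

Start with 3.
1 + 1/(3/1) = 1 + 1/3 = 4/3
9 + 1/(4/3) = 9 + 3/4 = 39/4
2 + 1/(39/4) = 2 + 4/39 = 82/39
3 + 1/(82/39) = 3 + 39/82 = 285/82
-2 + 1/(285/82) = -2 + 82/285 = -488/285

-488/285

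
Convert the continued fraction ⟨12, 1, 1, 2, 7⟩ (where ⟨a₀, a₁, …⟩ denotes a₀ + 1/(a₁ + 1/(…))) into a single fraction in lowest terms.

Starting at the tail and folding back:
Start with 7.
2 + 1/(7/1) = 2 + 1/7 = 15/7
1 + 1/(15/7) = 1 + 7/15 = 22/15
1 + 1/(22/15) = 1 + 15/22 = 37/22
12 + 1/(37/22) = 12 + 22/37 = 466/37

466/37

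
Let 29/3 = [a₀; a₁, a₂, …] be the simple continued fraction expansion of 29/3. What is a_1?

1

29 ÷ 3 → quotient 9, remainder 2
3 ÷ 2 → quotient 1, remainder 1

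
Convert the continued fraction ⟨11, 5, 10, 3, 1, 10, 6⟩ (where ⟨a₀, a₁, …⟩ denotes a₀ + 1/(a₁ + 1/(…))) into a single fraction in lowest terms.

153354/13697

Start with 6.
10 + 1/(6/1) = 10 + 1/6 = 61/6
1 + 1/(61/6) = 1 + 6/61 = 67/61
3 + 1/(67/61) = 3 + 61/67 = 262/67
10 + 1/(262/67) = 10 + 67/262 = 2687/262
5 + 1/(2687/262) = 5 + 262/2687 = 13697/2687
11 + 1/(13697/2687) = 11 + 2687/13697 = 153354/13697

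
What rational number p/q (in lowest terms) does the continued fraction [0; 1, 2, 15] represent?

31/46

Starting at the tail and folding back:
Start with 15.
2 + 1/(15/1) = 2 + 1/15 = 31/15
1 + 1/(31/15) = 1 + 15/31 = 46/31
0 + 1/(46/31) = 0 + 31/46 = 31/46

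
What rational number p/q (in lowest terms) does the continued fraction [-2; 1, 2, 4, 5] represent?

Collapse the nested fraction from the inside out:
Start with 5.
4 + 1/(5/1) = 4 + 1/5 = 21/5
2 + 1/(21/5) = 2 + 5/21 = 47/21
1 + 1/(47/21) = 1 + 21/47 = 68/47
-2 + 1/(68/47) = -2 + 47/68 = -89/68

-89/68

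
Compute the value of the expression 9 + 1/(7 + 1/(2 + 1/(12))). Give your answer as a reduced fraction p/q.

Start with 12.
2 + 1/(12/1) = 2 + 1/12 = 25/12
7 + 1/(25/12) = 7 + 12/25 = 187/25
9 + 1/(187/25) = 9 + 25/187 = 1708/187

1708/187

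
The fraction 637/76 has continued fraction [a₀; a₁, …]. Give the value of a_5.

1

637 ÷ 76 → quotient 8, remainder 29
76 ÷ 29 → quotient 2, remainder 18
29 ÷ 18 → quotient 1, remainder 11
18 ÷ 11 → quotient 1, remainder 7
11 ÷ 7 → quotient 1, remainder 4
7 ÷ 4 → quotient 1, remainder 3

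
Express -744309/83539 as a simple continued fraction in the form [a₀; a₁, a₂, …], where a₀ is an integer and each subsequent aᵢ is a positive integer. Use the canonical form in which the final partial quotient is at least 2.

[-9; 11, 13, 14, 13, 1, 2]

Repeatedly divide and take the remainder:
-744309 ÷ 83539 → quotient -9, remainder 7542
83539 ÷ 7542 → quotient 11, remainder 577
7542 ÷ 577 → quotient 13, remainder 41
577 ÷ 41 → quotient 14, remainder 3
41 ÷ 3 → quotient 13, remainder 2
3 ÷ 2 → quotient 1, remainder 1
2 ÷ 1 → quotient 2, remainder 0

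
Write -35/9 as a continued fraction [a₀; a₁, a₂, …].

Repeatedly divide and take the remainder:
-35 ÷ 9 → quotient -4, remainder 1
9 ÷ 1 → quotient 9, remainder 0

[-4; 9]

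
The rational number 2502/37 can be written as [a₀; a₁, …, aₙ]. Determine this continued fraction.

2502 ÷ 37 → quotient 67, remainder 23
37 ÷ 23 → quotient 1, remainder 14
23 ÷ 14 → quotient 1, remainder 9
14 ÷ 9 → quotient 1, remainder 5
9 ÷ 5 → quotient 1, remainder 4
5 ÷ 4 → quotient 1, remainder 1
4 ÷ 1 → quotient 4, remainder 0

[67; 1, 1, 1, 1, 1, 4]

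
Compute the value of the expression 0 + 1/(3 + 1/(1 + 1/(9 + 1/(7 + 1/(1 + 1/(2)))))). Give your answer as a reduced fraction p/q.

233/909

a_0 = 0: 0/1
a_1 = 3: 1/3
a_2 = 1: 1/4
a_3 = 9: 10/39
a_4 = 7: 71/277
a_5 = 1: 81/316
a_6 = 2: 233/909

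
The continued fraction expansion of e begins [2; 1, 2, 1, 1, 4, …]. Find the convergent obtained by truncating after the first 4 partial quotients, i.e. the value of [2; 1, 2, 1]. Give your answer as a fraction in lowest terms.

a_0 = 2: 2/1
a_1 = 1: 3/1
a_2 = 2: 8/3
a_3 = 1: 11/4

11/4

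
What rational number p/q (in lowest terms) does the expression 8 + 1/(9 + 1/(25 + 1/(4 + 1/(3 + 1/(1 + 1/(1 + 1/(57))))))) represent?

Starting at the tail and folding back:
Start with 57.
1 + 1/(57/1) = 1 + 1/57 = 58/57
1 + 1/(58/57) = 1 + 57/58 = 115/58
3 + 1/(115/58) = 3 + 58/115 = 403/115
4 + 1/(403/115) = 4 + 115/403 = 1727/403
25 + 1/(1727/403) = 25 + 403/1727 = 43578/1727
9 + 1/(43578/1727) = 9 + 1727/43578 = 393929/43578
8 + 1/(393929/43578) = 8 + 43578/393929 = 3195010/393929

3195010/393929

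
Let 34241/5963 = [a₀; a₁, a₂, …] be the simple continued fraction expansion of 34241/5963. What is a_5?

3

34241 ÷ 5963 → quotient 5, remainder 4426
5963 ÷ 4426 → quotient 1, remainder 1537
4426 ÷ 1537 → quotient 2, remainder 1352
1537 ÷ 1352 → quotient 1, remainder 185
1352 ÷ 185 → quotient 7, remainder 57
185 ÷ 57 → quotient 3, remainder 14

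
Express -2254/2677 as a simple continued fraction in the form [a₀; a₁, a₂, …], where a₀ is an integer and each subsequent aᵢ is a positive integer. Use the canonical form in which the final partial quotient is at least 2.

[-1; 6, 3, 23, 6]

Repeatedly divide and take the remainder:
-2254 = -1·2677 + 423, so a_0 = -1
2677 = 6·423 + 139, so a_1 = 6
423 = 3·139 + 6, so a_2 = 3
139 = 23·6 + 1, so a_3 = 23
6 = 6·1 + 0, so a_4 = 6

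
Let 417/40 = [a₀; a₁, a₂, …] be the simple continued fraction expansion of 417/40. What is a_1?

2

417 = 10·40 + 17, so a_0 = 10
40 = 2·17 + 6, so a_1 = 2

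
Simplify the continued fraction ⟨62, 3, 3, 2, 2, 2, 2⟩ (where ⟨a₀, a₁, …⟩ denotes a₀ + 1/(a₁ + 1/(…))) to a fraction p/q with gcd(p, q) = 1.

20311/326

Build up convergents one term at a time:
a_0 = 62: 62/1
a_1 = 3: 187/3
a_2 = 3: 623/10
a_3 = 2: 1433/23
a_4 = 2: 3489/56
a_5 = 2: 8411/135
a_6 = 2: 20311/326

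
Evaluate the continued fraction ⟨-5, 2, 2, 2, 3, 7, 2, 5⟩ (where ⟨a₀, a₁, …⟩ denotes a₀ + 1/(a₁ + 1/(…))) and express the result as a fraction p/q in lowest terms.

-16021/3494

Starting at the tail and folding back:
Start with 5.
2 + 1/(5/1) = 2 + 1/5 = 11/5
7 + 1/(11/5) = 7 + 5/11 = 82/11
3 + 1/(82/11) = 3 + 11/82 = 257/82
2 + 1/(257/82) = 2 + 82/257 = 596/257
2 + 1/(596/257) = 2 + 257/596 = 1449/596
2 + 1/(1449/596) = 2 + 596/1449 = 3494/1449
-5 + 1/(3494/1449) = -5 + 1449/3494 = -16021/3494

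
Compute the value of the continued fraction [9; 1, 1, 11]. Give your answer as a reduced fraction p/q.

Build up convergents one term at a time:
a_0 = 9: 9/1
a_1 = 1: 10/1
a_2 = 1: 19/2
a_3 = 11: 219/23

219/23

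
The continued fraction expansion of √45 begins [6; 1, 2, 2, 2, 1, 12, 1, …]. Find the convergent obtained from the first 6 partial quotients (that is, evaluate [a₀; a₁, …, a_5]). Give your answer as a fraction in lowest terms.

161/24

Build up convergents one term at a time:
a_0 = 6: 6/1
a_1 = 1: 7/1
a_2 = 2: 20/3
a_3 = 2: 47/7
a_4 = 2: 114/17
a_5 = 1: 161/24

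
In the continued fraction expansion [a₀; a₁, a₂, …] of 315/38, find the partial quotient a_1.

⌊315/38⌋ = 8, remainder 11
⌊38/11⌋ = 3, remainder 5

3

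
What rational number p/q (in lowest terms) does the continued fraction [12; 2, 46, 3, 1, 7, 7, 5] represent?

Use the convergent recurrence hₖ = aₖ·hₖ₋₁ + hₖ₋₂ (and likewise for the denominators kₖ):
a_0 = 12: 12/1
a_1 = 2: 25/2
a_2 = 46: 1162/93
a_3 = 3: 3511/281
a_4 = 1: 4673/374
a_5 = 7: 36222/2899
a_6 = 7: 258227/20667
a_7 = 5: 1327357/106234

1327357/106234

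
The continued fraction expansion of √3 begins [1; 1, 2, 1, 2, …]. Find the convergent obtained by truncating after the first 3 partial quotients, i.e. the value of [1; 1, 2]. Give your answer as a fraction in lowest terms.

Use the convergent recurrence hₖ = aₖ·hₖ₋₁ + hₖ₋₂ (and likewise for the denominators kₖ):
a_0 = 1: 1/1
a_1 = 1: 2/1
a_2 = 2: 5/3

5/3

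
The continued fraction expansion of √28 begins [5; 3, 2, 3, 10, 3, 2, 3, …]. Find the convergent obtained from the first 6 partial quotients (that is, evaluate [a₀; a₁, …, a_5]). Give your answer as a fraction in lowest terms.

4048/765

Start with 3.
10 + 1/(3/1) = 10 + 1/3 = 31/3
3 + 1/(31/3) = 3 + 3/31 = 96/31
2 + 1/(96/31) = 2 + 31/96 = 223/96
3 + 1/(223/96) = 3 + 96/223 = 765/223
5 + 1/(765/223) = 5 + 223/765 = 4048/765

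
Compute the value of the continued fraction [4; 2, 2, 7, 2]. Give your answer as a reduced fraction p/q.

Collapse the nested fraction from the inside out:
Start with 2.
7 + 1/(2/1) = 7 + 1/2 = 15/2
2 + 1/(15/2) = 2 + 2/15 = 32/15
2 + 1/(32/15) = 2 + 15/32 = 79/32
4 + 1/(79/32) = 4 + 32/79 = 348/79

348/79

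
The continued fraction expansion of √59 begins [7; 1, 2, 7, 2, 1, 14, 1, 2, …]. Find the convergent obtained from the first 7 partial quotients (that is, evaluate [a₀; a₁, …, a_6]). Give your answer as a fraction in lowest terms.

7781/1013

Work from the innermost term outward:
Start with 14.
1 + 1/(14/1) = 1 + 1/14 = 15/14
2 + 1/(15/14) = 2 + 14/15 = 44/15
7 + 1/(44/15) = 7 + 15/44 = 323/44
2 + 1/(323/44) = 2 + 44/323 = 690/323
1 + 1/(690/323) = 1 + 323/690 = 1013/690
7 + 1/(1013/690) = 7 + 690/1013 = 7781/1013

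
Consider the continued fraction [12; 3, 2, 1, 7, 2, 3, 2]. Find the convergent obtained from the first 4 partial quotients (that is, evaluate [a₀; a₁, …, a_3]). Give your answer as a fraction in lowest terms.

123/10

a_0 = 12: 12/1
a_1 = 3: 37/3
a_2 = 2: 86/7
a_3 = 1: 123/10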